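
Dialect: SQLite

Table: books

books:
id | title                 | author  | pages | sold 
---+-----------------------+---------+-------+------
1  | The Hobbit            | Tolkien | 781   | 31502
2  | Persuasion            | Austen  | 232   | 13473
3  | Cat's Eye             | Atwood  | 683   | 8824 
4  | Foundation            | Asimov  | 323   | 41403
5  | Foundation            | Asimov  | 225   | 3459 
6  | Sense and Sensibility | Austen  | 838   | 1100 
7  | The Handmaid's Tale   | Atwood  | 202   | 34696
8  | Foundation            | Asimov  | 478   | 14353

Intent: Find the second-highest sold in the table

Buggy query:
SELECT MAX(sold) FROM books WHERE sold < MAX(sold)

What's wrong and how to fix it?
Bug: The inner MAX is an aggregate inside WHERE, which is not allowed

Fix: Compute the overall MAX in a subquery, then take MAX of rows below it

Corrected query:
SELECT MAX(sold) FROM books WHERE sold < (SELECT MAX(sold) FROM books)

Result:
MAX(sold)
---------
34696    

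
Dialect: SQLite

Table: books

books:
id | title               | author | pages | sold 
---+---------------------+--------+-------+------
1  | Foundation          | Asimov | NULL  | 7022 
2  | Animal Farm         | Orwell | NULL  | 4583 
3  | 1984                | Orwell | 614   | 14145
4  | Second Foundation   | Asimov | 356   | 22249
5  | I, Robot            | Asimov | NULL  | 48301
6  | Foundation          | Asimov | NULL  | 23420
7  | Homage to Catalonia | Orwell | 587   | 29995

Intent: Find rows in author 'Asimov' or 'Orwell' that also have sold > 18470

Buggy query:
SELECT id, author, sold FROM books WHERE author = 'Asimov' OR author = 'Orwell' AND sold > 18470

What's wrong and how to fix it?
Bug: AND binds tighter than OR, so this parses as author = 'Asimov' OR (author = 'Orwell' AND sold > 18470)

Fix: Add parentheses around the OR so the AND applies to both alternatives

Corrected query:
SELECT id, author, sold FROM books WHERE (author = 'Asimov' OR author = 'Orwell') AND sold > 18470

Result:
id | author | sold 
---+--------+------
4  | Asimov | 22249
5  | Asimov | 48301
6  | Asimov | 23420
7  | Orwell | 29995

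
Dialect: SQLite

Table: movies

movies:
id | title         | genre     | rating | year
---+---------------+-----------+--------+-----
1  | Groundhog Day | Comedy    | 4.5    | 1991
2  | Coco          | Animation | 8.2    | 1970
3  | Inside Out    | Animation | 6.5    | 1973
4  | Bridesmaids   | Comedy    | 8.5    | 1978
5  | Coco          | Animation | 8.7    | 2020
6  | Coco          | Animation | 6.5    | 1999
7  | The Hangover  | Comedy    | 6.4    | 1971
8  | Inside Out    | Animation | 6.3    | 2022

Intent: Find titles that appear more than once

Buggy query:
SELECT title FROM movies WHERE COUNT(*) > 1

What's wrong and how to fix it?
Bug: WHERE can't reference COUNT(*); aggregates are computed after WHERE

Fix: Group first, then use HAVING for the count condition

Corrected query:
SELECT title FROM movies GROUP BY title HAVING COUNT(*) > 1

Result:
title     
----------
Coco      
Inside Out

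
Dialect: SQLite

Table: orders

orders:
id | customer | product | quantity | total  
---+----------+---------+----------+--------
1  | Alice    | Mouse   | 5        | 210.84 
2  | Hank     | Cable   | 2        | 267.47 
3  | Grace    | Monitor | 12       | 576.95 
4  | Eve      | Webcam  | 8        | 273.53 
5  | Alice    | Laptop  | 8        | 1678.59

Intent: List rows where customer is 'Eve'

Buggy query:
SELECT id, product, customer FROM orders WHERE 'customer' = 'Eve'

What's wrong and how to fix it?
Bug: 'customer' in single quotes is a string literal, not the column; the comparison is literal-vs-literal and never true

Fix: Remove the quotes around the column name (or use double quotes for an identifier)

Corrected query:
SELECT id, product, customer FROM orders WHERE customer = 'Eve'

Result:
id | product | customer
---+---------+---------
4  | Webcam  | Eve     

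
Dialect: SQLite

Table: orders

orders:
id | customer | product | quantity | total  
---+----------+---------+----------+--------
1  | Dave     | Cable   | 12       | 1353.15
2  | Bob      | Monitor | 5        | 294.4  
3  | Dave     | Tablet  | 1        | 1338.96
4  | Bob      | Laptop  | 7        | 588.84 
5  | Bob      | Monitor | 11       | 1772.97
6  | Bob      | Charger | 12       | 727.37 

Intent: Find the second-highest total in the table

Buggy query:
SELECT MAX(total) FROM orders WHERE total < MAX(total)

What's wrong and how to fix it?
Bug: The inner MAX is an aggregate inside WHERE, which is not allowed

Fix: Put the inner MAX in a scalar subquery

Corrected query:
SELECT MAX(total) FROM orders WHERE total < (SELECT MAX(total) FROM orders)

Result:
MAX(total)
----------
1353.15   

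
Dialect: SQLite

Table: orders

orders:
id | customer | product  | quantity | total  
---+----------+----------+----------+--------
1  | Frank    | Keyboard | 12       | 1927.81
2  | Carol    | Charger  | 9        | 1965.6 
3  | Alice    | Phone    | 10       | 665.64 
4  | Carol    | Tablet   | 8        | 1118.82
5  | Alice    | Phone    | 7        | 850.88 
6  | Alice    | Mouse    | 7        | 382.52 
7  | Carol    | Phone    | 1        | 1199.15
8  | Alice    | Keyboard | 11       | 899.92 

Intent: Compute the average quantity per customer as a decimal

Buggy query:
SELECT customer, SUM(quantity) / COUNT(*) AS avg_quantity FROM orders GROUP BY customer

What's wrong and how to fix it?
Bug: SUM(quantity) and COUNT(*) are both integers; the division truncates the fractional part

Fix: Multiply by 1.0 (or CAST to REAL) to force floating-point division

Corrected query:
SELECT customer, SUM(quantity) * 1.0 / COUNT(*) AS avg_quantity FROM orders GROUP BY customer

Result:
customer | avg_quantity
---------+-------------
Alice    | 8.75        
Carol    | 6           
Frank    | 12          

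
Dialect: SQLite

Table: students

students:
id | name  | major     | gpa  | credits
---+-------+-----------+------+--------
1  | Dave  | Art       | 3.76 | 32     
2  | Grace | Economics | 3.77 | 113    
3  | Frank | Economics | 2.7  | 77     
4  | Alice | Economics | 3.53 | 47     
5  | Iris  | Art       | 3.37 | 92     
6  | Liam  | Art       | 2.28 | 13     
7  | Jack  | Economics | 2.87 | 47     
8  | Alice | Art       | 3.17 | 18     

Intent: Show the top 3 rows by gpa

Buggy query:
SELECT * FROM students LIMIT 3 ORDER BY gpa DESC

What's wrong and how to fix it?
Bug: ORDER BY cannot follow LIMIT; LIMIT is the final clause

Fix: Sort with ORDER BY, then apply LIMIT

Corrected query:
SELECT * FROM students ORDER BY gpa DESC LIMIT 3

Result:
id | name  | major     | gpa  | credits
---+-------+-----------+------+--------
2  | Grace | Economics | 3.77 | 113    
1  | Dave  | Art       | 3.76 | 32     
4  | Alice | Economics | 3.53 | 47     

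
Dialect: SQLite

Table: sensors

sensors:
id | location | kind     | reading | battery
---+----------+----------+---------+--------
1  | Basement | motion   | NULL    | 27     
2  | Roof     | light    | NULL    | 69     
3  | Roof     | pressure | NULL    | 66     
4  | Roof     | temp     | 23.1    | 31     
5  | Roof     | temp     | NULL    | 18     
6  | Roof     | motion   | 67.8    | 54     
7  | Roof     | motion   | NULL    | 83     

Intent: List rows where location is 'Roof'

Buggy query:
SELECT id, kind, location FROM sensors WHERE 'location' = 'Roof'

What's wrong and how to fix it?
Bug: 'location' in single quotes is a string literal, not the column; the comparison is literal-vs-literal and never true

Fix: Reference the column as location without single quotes

Corrected query:
SELECT id, kind, location FROM sensors WHERE location = 'Roof'

Result:
id | kind     | location
---+----------+---------
2  | light    | Roof    
3  | pressure | Roof    
4  | temp     | Roof    
5  | temp     | Roof    
6  | motion   | Roof    
7  | motion   | Roof    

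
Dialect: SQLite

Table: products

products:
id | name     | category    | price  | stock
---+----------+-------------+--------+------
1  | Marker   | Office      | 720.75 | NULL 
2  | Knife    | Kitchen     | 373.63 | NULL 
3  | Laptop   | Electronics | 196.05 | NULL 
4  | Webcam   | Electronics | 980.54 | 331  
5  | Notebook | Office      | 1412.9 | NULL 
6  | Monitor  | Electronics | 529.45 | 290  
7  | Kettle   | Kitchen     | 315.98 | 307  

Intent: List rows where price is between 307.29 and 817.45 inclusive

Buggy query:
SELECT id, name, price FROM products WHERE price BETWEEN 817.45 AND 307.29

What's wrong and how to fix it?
Bug: The bounds are reversed; BETWEEN a AND b requires a <= b to match anything

Fix: Swap the bounds so the smaller value comes first

Corrected query:
SELECT id, name, price FROM products WHERE price BETWEEN 307.29 AND 817.45

Result:
id | name    | price 
---+---------+-------
1  | Marker  | 720.75
2  | Knife   | 373.63
6  | Monitor | 529.45
7  | Kettle  | 315.98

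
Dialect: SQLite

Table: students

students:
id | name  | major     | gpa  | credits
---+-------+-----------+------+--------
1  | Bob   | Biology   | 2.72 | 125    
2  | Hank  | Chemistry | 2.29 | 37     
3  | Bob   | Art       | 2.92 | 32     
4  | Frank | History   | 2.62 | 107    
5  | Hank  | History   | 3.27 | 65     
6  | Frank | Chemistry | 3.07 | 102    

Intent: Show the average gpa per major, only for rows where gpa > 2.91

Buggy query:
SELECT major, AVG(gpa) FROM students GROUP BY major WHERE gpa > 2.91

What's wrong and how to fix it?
Bug: Row-level WHERE must come before GROUP BY in the clause order

Fix: Place WHERE between FROM and GROUP BY

Corrected query:
SELECT major, AVG(gpa) FROM students WHERE gpa > 2.91 GROUP BY major

Result:
major     | AVG(gpa)
----------+---------
Art       | 2.92    
Chemistry | 3.07    
History   | 3.27    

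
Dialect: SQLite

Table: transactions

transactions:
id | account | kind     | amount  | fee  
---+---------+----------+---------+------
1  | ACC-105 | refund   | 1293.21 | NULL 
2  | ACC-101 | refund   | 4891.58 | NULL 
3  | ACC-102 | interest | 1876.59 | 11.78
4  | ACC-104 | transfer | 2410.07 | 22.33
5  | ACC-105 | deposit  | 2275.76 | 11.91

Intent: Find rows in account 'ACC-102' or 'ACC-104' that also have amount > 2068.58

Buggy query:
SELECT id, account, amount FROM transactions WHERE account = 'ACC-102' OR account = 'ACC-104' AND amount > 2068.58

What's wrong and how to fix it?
Bug: AND binds tighter than OR, so this parses as account = 'ACC-102' OR (account = 'ACC-104' AND amount > 2068.58)

Fix: Add parentheses around the OR so the AND applies to both alternatives

Corrected query:
SELECT id, account, amount FROM transactions WHERE (account = 'ACC-102' OR account = 'ACC-104') AND amount > 2068.58

Result:
id | account | amount 
---+---------+--------
4  | ACC-104 | 2410.07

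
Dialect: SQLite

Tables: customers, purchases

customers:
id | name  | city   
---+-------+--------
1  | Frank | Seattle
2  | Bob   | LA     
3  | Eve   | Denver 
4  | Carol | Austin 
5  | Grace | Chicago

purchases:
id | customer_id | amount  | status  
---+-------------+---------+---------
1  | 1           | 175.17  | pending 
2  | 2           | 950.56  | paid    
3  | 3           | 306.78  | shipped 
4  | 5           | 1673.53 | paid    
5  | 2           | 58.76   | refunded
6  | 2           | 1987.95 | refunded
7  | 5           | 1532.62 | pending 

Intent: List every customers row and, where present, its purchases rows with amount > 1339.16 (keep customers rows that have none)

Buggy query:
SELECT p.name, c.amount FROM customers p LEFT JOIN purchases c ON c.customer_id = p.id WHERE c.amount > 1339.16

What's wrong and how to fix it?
Bug: A WHERE condition on the right-hand table after LEFT JOIN drops unmatched parents

Fix: Put 'c.amount > 1339.16' in the JOIN's ON clause instead of WHERE

Corrected query:
SELECT p.name, c.amount FROM customers p LEFT JOIN purchases c ON c.customer_id = p.id AND c.amount > 1339.16

Result:
name  | amount 
------+--------
Frank | NULL   
Bob   | 1987.95
Eve   | NULL   
Carol | NULL   
Grace | 1532.62
Grace | 1673.53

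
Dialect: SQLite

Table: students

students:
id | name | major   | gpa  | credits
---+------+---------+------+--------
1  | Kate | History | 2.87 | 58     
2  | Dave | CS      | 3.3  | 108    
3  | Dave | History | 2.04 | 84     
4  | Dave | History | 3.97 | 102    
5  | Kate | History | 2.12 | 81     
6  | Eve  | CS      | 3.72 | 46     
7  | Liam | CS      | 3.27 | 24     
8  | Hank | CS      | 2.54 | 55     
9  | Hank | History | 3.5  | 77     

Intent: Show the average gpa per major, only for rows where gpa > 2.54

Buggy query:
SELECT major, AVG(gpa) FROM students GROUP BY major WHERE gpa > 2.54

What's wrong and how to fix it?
Bug: WHERE cannot follow GROUP BY

Fix: Move the WHERE clause before GROUP BY

Corrected query:
SELECT major, AVG(gpa) FROM students WHERE gpa > 2.54 GROUP BY major

Result:
major   | AVG(gpa)
--------+---------
CS      | 3.43    
History | 3.446667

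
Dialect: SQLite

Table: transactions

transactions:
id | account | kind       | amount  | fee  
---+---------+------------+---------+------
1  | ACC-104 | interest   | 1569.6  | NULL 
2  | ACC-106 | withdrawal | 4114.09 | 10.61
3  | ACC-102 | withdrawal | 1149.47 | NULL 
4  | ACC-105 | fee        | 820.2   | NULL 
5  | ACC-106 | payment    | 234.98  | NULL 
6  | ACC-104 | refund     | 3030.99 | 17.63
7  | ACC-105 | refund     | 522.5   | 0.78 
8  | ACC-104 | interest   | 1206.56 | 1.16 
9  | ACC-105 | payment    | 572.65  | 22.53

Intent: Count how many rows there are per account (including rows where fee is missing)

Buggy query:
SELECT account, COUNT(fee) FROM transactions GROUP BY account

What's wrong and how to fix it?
Bug: COUNT(column) counts non-NULL values only; rows with NULL fee aren't counted

Fix: Use COUNT(*) to count all rows regardless of NULL

Corrected query:
SELECT account, COUNT(*) FROM transactions GROUP BY account

Result:
account | COUNT(*)
--------+---------
ACC-102 | 1       
ACC-104 | 3       
ACC-105 | 3       
ACC-106 | 2       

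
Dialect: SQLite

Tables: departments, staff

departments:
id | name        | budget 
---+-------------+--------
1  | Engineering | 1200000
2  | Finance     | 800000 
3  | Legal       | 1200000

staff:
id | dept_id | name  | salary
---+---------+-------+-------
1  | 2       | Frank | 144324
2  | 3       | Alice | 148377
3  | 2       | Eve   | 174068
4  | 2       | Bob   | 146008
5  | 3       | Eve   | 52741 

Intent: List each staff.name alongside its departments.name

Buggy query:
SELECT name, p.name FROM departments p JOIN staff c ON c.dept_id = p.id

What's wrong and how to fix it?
Bug: Both tables have a 'name' column; the unqualified reference is ambiguous

Fix: Prefix ambiguous columns with the table alias

Corrected query:
SELECT c.name, p.name FROM departments p JOIN staff c ON c.dept_id = p.id

Result:
name  | name   
------+--------
Frank | Finance
Alice | Legal  
Eve   | Finance
Bob   | Finance
Eve   | Legal  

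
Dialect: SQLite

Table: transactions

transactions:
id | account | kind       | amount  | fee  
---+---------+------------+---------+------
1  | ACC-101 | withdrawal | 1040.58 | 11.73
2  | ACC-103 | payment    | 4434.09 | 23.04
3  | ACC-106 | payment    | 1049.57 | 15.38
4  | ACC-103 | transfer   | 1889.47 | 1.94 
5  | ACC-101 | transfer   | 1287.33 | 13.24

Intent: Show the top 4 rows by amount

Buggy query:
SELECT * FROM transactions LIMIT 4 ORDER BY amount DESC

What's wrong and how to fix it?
Bug: LIMIT must come after ORDER BY

Fix: Sort with ORDER BY, then apply LIMIT

Corrected query:
SELECT * FROM transactions ORDER BY amount DESC LIMIT 4

Result:
id | account | kind     | amount  | fee  
---+---------+----------+---------+------
2  | ACC-103 | payment  | 4434.09 | 23.04
4  | ACC-103 | transfer | 1889.47 | 1.94 
5  | ACC-101 | transfer | 1287.33 | 13.24
3  | ACC-106 | payment  | 1049.57 | 15.38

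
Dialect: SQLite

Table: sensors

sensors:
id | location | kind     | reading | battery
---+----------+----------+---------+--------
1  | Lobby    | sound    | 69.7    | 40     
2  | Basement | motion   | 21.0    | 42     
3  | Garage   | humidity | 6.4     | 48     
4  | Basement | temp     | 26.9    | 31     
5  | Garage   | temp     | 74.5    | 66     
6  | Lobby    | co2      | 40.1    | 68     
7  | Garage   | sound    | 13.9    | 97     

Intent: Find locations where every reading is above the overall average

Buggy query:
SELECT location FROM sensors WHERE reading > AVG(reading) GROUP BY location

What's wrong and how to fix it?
Bug: WHERE evaluates per row before aggregation, so AVG() is unavailable

Fix: Compute the overall average in a scalar subquery and compare each group's MIN against it in HAVING

Corrected query:
SELECT location FROM sensors GROUP BY location HAVING MIN(reading) > (SELECT AVG(reading) FROM sensors)

Result:
location
--------
Lobby   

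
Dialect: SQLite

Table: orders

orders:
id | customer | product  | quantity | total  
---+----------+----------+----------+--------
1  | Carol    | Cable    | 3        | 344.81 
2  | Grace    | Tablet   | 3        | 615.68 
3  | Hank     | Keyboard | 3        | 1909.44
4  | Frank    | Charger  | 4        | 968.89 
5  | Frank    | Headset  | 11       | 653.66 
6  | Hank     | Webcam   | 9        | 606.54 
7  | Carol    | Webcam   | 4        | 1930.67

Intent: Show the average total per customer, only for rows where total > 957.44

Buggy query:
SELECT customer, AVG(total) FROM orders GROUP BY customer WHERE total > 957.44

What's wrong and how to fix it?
Bug: WHERE cannot follow GROUP BY

Fix: Move the WHERE clause before GROUP BY

Corrected query:
SELECT customer, AVG(total) FROM orders WHERE total > 957.44 GROUP BY customer

Result:
customer | AVG(total)
---------+-----------
Carol    | 1930.67   
Frank    | 968.89    
Hank     | 1909.44   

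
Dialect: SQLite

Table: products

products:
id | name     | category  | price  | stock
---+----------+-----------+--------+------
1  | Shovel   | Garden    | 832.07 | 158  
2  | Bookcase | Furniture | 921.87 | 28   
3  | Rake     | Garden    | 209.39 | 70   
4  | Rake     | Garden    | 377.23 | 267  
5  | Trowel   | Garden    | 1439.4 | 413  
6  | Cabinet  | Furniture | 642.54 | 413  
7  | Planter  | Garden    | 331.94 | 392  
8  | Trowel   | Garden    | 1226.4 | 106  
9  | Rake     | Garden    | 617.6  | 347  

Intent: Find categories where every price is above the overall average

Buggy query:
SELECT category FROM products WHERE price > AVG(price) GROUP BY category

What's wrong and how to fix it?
Bug: WHERE evaluates per row before aggregation, so AVG() is unavailable

Fix: Use a subquery for AVG and a HAVING MIN(...) filter so the condition holds for every row in the group

Corrected query:
SELECT category FROM products GROUP BY category HAVING MIN(price) > (SELECT AVG(price) FROM products)

Result:
(no rows)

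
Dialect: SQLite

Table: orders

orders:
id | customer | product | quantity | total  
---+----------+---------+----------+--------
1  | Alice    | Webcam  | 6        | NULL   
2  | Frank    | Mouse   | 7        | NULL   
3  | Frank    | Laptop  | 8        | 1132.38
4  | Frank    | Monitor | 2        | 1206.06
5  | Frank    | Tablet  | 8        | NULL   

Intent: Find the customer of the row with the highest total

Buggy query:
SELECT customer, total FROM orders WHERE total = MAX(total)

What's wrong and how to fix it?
Bug: WHERE is evaluated per row; an aggregate over the whole table isn't defined there

Fix: Wrap MAX in a scalar subquery so WHERE compares against a single value

Corrected query:
SELECT customer, total FROM orders WHERE total = (SELECT MAX(total) FROM orders)

Result:
customer | total  
---------+--------
Frank    | 1206.06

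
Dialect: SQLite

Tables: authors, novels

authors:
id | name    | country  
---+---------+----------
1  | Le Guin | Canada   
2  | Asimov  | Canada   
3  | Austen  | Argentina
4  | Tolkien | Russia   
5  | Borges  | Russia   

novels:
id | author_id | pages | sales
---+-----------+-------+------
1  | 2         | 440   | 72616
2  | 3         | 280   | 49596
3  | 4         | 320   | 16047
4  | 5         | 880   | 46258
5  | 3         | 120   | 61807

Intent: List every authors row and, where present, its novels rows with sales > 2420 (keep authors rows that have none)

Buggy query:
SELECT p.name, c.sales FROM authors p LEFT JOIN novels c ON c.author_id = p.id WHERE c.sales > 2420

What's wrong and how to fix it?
Bug: Filtering c.sales in WHERE discards the NULL rows produced by LEFT JOIN, turning it into an inner join

Fix: Move the right-table condition into the ON clause so unmatched parents are kept

Corrected query:
SELECT p.name, c.sales FROM authors p LEFT JOIN novels c ON c.author_id = p.id AND c.sales > 2420

Result:
name    | sales
--------+------
Le Guin | NULL 
Asimov  | 72616
Austen  | 49596
Austen  | 61807
Tolkien | 16047
Borges  | 46258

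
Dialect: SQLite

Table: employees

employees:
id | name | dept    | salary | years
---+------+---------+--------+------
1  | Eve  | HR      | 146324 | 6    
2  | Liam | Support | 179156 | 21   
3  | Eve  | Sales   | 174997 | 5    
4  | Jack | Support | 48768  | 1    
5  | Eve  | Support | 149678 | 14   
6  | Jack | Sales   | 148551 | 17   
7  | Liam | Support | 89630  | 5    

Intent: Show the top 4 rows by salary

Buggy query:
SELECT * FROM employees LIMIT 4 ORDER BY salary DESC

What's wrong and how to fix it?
Bug: ORDER BY cannot follow LIMIT; LIMIT is the final clause

Fix: Swap the clauses: ORDER BY first, then LIMIT

Corrected query:
SELECT * FROM employees ORDER BY salary DESC LIMIT 4

Result:
id | name | dept    | salary | years
---+------+---------+--------+------
2  | Liam | Support | 179156 | 21   
3  | Eve  | Sales   | 174997 | 5    
5  | Eve  | Support | 149678 | 14   
6  | Jack | Sales   | 148551 | 17   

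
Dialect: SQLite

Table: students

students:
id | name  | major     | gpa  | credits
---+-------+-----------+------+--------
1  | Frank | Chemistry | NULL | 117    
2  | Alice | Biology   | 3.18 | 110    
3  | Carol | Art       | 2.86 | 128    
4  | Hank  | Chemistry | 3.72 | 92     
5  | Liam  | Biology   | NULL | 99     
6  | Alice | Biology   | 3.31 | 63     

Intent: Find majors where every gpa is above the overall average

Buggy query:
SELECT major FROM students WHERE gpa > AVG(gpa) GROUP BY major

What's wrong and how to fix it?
Bug: AVG() is an aggregate; it can't sit directly in WHERE

Fix: Compute the overall average in a scalar subquery and compare each group's MIN against it in HAVING

Corrected query:
SELECT major FROM students GROUP BY major HAVING MIN(gpa) > (SELECT AVG(gpa) FROM students)

Result:
major    
---------
Chemistry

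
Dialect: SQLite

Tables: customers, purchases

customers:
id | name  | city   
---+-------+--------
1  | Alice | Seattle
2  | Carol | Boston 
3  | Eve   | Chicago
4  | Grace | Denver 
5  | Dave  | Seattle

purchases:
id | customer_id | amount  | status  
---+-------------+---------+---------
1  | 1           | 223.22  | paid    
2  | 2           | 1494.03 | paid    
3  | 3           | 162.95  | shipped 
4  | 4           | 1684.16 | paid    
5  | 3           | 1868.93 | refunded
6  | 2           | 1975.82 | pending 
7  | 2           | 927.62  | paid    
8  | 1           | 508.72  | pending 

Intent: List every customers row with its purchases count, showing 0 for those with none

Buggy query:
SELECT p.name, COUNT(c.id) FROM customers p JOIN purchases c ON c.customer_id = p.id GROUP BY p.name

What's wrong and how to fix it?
Bug: An inner join excludes parents with zero children

Fix: Use LEFT JOIN so parents without children still appear (COUNT(c.id) gives 0)

Corrected query:
SELECT p.name, COUNT(c.id) FROM customers p LEFT JOIN purchases c ON c.customer_id = p.id GROUP BY p.name

Result:
name  | COUNT(c.id)
------+------------
Alice | 2          
Carol | 3          
Dave  | 0          
Eve   | 2          
Grace | 1          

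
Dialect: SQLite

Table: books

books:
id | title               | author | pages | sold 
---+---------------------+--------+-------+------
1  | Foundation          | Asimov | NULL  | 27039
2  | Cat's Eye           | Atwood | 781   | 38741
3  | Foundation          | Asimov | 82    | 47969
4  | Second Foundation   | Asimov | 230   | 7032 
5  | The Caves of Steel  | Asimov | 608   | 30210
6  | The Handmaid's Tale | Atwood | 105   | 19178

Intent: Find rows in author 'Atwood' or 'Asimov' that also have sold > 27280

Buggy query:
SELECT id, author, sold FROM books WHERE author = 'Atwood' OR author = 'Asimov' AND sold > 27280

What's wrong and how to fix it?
Bug: Without parentheses, AND is evaluated before OR, so the sold filter only applies to the 'Asimov' branch

Fix: Group the OR with parentheses (or use IN), then AND the threshold

Corrected query:
SELECT id, author, sold FROM books WHERE (author = 'Atwood' OR author = 'Asimov') AND sold > 27280

Result:
id | author | sold 
---+--------+------
2  | Atwood | 38741
3  | Asimov | 47969
5  | Asimov | 30210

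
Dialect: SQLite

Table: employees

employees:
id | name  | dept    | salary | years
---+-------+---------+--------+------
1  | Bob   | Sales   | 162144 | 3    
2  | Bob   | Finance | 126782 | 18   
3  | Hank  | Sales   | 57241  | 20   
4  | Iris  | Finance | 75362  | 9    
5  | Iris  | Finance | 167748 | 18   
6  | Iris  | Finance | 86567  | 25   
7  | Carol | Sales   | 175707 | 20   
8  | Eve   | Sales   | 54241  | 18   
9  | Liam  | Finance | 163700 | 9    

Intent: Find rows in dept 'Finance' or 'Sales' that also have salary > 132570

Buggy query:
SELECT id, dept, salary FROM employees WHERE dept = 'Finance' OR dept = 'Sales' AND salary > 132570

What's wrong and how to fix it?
Bug: AND binds tighter than OR, so this parses as dept = 'Finance' OR (dept = 'Sales' AND salary > 132570)

Fix: Group the OR with parentheses (or use IN), then AND the threshold

Corrected query:
SELECT id, dept, salary FROM employees WHERE (dept = 'Finance' OR dept = 'Sales') AND salary > 132570

Result:
id | dept    | salary
---+---------+-------
1  | Sales   | 162144
5  | Finance | 167748
7  | Sales   | 175707
9  | Finance | 163700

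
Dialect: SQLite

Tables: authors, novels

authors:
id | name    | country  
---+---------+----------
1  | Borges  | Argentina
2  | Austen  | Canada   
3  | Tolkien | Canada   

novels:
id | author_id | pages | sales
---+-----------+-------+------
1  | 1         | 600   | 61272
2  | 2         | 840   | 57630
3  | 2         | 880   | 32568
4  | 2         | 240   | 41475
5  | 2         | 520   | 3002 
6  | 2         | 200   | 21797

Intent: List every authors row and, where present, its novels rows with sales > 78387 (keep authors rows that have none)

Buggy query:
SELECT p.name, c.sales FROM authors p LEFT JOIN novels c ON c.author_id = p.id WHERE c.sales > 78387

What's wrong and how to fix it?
Bug: Filtering c.sales in WHERE discards the NULL rows produced by LEFT JOIN, turning it into an inner join

Fix: Move the right-table condition into the ON clause so unmatched parents are kept

Corrected query:
SELECT p.name, c.sales FROM authors p LEFT JOIN novels c ON c.author_id = p.id AND c.sales > 78387

Result:
name    | sales
--------+------
Borges  | NULL 
Austen  | NULL 
Tolkien | NULL 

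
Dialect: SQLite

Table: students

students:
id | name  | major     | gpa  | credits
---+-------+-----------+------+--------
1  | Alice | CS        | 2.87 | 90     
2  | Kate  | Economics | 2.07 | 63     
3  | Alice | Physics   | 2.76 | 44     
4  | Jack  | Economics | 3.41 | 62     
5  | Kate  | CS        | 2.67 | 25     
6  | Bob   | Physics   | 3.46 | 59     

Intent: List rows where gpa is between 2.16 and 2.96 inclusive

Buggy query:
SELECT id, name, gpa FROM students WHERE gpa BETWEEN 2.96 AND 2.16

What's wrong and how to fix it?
Bug: BETWEEN expects the lower bound first; with 2.96 AND 2.16 the range is empty

Fix: Swap the bounds so the smaller value comes first

Corrected query:
SELECT id, name, gpa FROM students WHERE gpa BETWEEN 2.16 AND 2.96

Result:
id | name  | gpa 
---+-------+-----
1  | Alice | 2.87
3  | Alice | 2.76
5  | Kate  | 2.67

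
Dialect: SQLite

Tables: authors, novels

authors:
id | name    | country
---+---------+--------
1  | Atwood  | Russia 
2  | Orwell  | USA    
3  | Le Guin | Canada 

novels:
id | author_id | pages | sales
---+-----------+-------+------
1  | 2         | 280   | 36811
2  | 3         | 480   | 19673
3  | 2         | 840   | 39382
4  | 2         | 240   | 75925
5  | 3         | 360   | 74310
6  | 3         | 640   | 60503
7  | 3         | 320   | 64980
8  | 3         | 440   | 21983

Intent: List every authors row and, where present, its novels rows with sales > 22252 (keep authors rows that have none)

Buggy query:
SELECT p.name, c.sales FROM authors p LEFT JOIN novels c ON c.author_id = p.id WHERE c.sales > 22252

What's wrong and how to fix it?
Bug: A WHERE condition on the right-hand table after LEFT JOIN drops unmatched parents

Fix: Move the right-table condition into the ON clause so unmatched parents are kept

Corrected query:
SELECT p.name, c.sales FROM authors p LEFT JOIN novels c ON c.author_id = p.id AND c.sales > 22252

Result:
name    | sales
--------+------
Atwood  | NULL 
Orwell  | 36811
Orwell  | 39382
Orwell  | 75925
Le Guin | 60503
Le Guin | 64980
Le Guin | 74310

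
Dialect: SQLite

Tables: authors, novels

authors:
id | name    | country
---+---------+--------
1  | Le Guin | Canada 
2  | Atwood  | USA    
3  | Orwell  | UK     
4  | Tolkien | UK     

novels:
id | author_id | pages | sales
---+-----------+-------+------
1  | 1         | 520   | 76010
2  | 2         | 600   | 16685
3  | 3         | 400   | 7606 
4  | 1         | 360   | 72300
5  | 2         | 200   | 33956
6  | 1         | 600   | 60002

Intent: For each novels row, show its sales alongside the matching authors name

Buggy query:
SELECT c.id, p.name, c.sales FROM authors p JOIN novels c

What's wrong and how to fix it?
Bug: JOIN with no ON clause produces a cartesian product; every novels row pairs with every authors row

Fix: Add ON c.author_id = p.id to the JOIN

Corrected query:
SELECT c.id, p.name, c.sales FROM authors p JOIN novels c ON c.author_id = p.id

Result:
id | name    | sales
---+---------+------
1  | Le Guin | 76010
2  | Atwood  | 16685
3  | Orwell  | 7606 
4  | Le Guin | 72300
5  | Atwood  | 33956
6  | Le Guin | 60002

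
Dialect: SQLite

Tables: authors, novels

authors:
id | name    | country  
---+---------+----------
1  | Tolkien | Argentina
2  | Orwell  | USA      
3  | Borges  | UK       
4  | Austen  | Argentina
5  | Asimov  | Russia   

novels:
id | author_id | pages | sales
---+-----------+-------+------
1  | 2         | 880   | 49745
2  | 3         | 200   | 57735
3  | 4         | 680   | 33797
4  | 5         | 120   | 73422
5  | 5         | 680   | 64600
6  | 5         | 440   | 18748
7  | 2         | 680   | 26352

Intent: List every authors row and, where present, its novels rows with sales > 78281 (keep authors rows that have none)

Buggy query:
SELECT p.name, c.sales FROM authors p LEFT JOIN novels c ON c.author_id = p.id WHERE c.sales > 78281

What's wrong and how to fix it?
Bug: A WHERE condition on the right-hand table after LEFT JOIN drops unmatched parents

Fix: Move the right-table condition into the ON clause so unmatched parents are kept

Corrected query:
SELECT p.name, c.sales FROM authors p LEFT JOIN novels c ON c.author_id = p.id AND c.sales > 78281

Result:
name    | sales
--------+------
Tolkien | NULL 
Orwell  | NULL 
Borges  | NULL 
Austen  | NULL 
Asimov  | NULL 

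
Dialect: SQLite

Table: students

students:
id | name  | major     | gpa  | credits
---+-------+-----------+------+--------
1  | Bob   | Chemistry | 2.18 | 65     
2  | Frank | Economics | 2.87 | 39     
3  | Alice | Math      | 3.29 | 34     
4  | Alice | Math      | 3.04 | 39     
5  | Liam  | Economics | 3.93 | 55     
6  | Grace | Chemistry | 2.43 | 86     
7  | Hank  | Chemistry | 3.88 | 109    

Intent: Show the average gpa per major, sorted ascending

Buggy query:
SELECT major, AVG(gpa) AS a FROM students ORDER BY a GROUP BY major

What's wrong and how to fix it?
Bug: GROUP BY must precede ORDER BY

Fix: Move ORDER BY to the end, after GROUP BY

Corrected query:
SELECT major, AVG(gpa) AS a FROM students GROUP BY major ORDER BY a

Result:
major     | a    
----------+------
Chemistry | 2.83 
Math      | 3.165
Economics | 3.4  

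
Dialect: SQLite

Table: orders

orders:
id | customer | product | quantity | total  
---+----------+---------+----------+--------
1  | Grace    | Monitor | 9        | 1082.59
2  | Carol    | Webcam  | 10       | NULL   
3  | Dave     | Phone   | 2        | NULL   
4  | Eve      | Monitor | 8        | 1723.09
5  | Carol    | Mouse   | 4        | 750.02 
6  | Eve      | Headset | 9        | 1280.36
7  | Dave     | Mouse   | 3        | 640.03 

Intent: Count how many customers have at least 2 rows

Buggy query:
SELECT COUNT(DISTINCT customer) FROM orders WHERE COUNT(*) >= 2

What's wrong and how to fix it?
Bug: COUNT(*) cannot appear in WHERE; the per-group count doesn't exist yet

Fix: Use a subquery that GROUPs and filters with HAVING, then count its rows

Corrected query:
SELECT COUNT(*) FROM (SELECT customer FROM orders GROUP BY customer HAVING COUNT(*) >= 2)

Result:
COUNT(*)
--------
3       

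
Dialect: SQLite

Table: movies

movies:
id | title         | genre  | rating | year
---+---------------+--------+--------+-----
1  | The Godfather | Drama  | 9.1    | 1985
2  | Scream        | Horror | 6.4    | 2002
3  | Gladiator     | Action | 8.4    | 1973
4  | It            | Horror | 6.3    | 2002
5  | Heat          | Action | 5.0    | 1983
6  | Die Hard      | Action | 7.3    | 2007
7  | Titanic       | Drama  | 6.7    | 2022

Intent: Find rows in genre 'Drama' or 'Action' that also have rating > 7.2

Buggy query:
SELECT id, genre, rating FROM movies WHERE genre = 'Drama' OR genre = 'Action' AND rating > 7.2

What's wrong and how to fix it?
Bug: AND binds tighter than OR, so this parses as genre = 'Drama' OR (genre = 'Action' AND rating > 7.2)

Fix: Group the OR with parentheses (or use IN), then AND the threshold

Corrected query:
SELECT id, genre, rating FROM movies WHERE (genre = 'Drama' OR genre = 'Action') AND rating > 7.2

Result:
id | genre  | rating
---+--------+-------
1  | Drama  | 9.1   
3  | Action | 8.4   
6  | Action | 7.3   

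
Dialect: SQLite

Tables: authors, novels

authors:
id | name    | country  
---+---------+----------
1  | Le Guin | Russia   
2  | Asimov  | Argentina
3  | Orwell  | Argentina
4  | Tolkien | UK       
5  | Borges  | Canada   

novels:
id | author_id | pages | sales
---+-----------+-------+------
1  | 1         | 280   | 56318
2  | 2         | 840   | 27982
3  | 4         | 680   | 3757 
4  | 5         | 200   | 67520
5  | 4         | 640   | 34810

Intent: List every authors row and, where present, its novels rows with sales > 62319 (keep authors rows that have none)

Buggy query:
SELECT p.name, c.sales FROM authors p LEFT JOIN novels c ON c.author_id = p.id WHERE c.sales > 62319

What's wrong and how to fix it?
Bug: Filtering c.sales in WHERE discards the NULL rows produced by LEFT JOIN, turning it into an inner join

Fix: Put 'c.sales > 62319' in the JOIN's ON clause instead of WHERE

Corrected query:
SELECT p.name, c.sales FROM authors p LEFT JOIN novels c ON c.author_id = p.id AND c.sales > 62319

Result:
name    | sales
--------+------
Le Guin | NULL 
Asimov  | NULL 
Orwell  | NULL 
Tolkien | NULL 
Borges  | 67520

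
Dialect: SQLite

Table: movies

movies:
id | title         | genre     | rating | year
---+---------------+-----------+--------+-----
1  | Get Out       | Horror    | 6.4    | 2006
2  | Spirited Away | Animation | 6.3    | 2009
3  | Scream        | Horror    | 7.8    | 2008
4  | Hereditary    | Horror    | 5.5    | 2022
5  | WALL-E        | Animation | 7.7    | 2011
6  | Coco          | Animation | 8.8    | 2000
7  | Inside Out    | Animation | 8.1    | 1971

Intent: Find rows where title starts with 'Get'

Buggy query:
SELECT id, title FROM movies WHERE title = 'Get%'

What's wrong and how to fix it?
Bug: Wildcards only work with LIKE; '=' treats '%' as a literal character

Fix: Use LIKE for wildcard pattern matching

Corrected query:
SELECT id, title FROM movies WHERE title LIKE 'Get%'

Result:
id | title  
---+--------
1  | Get Out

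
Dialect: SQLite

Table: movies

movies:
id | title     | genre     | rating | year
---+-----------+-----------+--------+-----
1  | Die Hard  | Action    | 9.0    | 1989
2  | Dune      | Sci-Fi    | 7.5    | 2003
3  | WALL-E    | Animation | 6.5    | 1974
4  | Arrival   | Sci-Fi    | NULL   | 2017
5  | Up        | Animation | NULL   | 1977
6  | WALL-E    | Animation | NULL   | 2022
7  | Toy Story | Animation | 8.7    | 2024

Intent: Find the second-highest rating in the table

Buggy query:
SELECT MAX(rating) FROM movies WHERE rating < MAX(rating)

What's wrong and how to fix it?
Bug: The inner MAX is an aggregate inside WHERE, which is not allowed

Fix: Put the inner MAX in a scalar subquery

Corrected query:
SELECT MAX(rating) FROM movies WHERE rating < (SELECT MAX(rating) FROM movies)

Result:
MAX(rating)
-----------
8.7        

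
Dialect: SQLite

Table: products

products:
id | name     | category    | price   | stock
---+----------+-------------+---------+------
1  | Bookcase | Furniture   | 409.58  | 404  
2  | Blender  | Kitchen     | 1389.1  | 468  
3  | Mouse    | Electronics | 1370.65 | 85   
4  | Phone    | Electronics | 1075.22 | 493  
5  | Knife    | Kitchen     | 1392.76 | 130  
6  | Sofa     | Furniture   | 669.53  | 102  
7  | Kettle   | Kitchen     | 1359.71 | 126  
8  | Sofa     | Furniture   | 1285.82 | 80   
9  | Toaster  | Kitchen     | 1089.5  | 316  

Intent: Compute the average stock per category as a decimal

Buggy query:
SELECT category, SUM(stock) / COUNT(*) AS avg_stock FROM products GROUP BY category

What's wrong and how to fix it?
Bug: Both operands are integers, so '/' performs integer division and truncates

Fix: Cast one side to REAL so the division keeps the fractional part

Corrected query:
SELECT category, SUM(stock) * 1.0 / COUNT(*) AS avg_stock FROM products GROUP BY category

Result:
category    | avg_stock 
------------+-----------
Electronics | 289       
Furniture   | 195.333333
Kitchen     | 260       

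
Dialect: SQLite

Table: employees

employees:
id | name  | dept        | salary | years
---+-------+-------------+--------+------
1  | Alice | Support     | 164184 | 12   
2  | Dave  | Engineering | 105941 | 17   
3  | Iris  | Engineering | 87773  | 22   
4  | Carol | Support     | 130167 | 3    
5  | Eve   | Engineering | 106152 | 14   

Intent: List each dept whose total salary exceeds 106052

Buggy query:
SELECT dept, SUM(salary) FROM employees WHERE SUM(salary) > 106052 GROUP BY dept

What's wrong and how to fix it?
Bug: WHERE runs before GROUP BY, so aggregates aren't available there

Fix: Use HAVING (which filters groups after aggregation) instead of WHERE

Corrected query:
SELECT dept, SUM(salary) FROM employees GROUP BY dept HAVING SUM(salary) > 106052

Result:
dept        | SUM(salary)
------------+------------
Engineering | 299866     
Support     | 294351     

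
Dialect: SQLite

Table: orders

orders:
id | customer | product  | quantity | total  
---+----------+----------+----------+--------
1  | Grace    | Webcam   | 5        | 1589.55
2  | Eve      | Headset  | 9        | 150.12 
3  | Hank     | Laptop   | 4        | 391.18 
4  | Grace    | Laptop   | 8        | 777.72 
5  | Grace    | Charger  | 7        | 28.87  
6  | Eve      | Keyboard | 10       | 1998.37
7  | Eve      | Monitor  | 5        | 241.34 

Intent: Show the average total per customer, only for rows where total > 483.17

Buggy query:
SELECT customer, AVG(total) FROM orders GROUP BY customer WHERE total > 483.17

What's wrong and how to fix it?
Bug: Row-level WHERE must come before GROUP BY in the clause order

Fix: Move the WHERE clause before GROUP BY

Corrected query:
SELECT customer, AVG(total) FROM orders WHERE total > 483.17 GROUP BY customer

Result:
customer | AVG(total)
---------+-----------
Eve      | 1998.37   
Grace    | 1183.635  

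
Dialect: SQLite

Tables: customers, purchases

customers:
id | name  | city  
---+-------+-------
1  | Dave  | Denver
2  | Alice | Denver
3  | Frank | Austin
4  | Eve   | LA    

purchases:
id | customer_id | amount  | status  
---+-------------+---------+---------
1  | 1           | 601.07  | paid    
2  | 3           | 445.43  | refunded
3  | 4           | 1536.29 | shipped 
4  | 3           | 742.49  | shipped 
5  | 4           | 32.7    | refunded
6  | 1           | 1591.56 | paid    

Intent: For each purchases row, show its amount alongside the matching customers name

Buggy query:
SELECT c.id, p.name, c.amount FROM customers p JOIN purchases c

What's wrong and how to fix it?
Bug: Missing join condition: each purchases row is matched to all customers rows instead of just its own

Fix: Specify the join condition linking the foreign key to the parent id

Corrected query:
SELECT c.id, p.name, c.amount FROM customers p JOIN purchases c ON c.customer_id = p.id

Result:
id | name  | amount 
---+-------+--------
1  | Dave  | 601.07 
2  | Frank | 445.43 
3  | Eve   | 1536.29
4  | Frank | 742.49 
5  | Eve   | 32.7   
6  | Dave  | 1591.56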